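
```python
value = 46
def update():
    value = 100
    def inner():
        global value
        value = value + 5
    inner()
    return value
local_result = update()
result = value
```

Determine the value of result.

Step 1: Global value = 46. update() creates local value = 100.
Step 2: inner() declares global value and adds 5: global value = 46 + 5 = 51.
Step 3: update() returns its local value = 100 (unaffected by inner).
Step 4: result = global value = 51

The answer is 51.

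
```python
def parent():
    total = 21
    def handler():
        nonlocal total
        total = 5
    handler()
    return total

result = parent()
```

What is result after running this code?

Step 1: parent() sets total = 21.
Step 2: handler() uses nonlocal to reassign total = 5.
Step 3: result = 5

The answer is 5.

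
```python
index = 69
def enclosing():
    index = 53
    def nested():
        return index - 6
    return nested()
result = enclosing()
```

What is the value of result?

Step 1: enclosing() shadows global index with index = 53.
Step 2: nested() finds index = 53 in enclosing scope, computes 53 - 6 = 47.
Step 3: result = 47

The answer is 47.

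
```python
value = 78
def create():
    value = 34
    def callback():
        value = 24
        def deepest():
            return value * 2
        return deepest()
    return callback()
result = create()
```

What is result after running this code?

Step 1: deepest() looks up value through LEGB: not local, finds value = 24 in enclosing callback().
Step 2: Returns 24 * 2 = 48.
Step 3: result = 48

The answer is 48.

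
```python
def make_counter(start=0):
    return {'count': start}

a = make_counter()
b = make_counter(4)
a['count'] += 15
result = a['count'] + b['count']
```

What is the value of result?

Step 1: make_counter() returns a new dict each call (immutable default 0).
Step 2: a = {'count': 0}, b = {'count': 4}.
Step 3: a['count'] += 15 = 15. result = 15 + 4 = 19

The answer is 19.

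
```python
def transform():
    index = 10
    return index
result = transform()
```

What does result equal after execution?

Step 1: transform() defines index = 10 in its local scope.
Step 2: return index finds the local variable index = 10.
Step 3: result = 10

The answer is 10.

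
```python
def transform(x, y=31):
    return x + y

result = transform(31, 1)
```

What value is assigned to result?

Step 1: transform(31, 1) overrides default y with 1.
Step 2: Returns 31 + 1 = 32.
Step 3: result = 32

The answer is 32.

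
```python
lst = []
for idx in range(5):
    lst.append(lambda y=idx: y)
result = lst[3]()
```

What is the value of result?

Step 1: Default argument y=idx captures idx's value at each iteration.
Step 2: lst[3] captured y = 3 when idx was 3.
Step 3: result = 3

The answer is 3.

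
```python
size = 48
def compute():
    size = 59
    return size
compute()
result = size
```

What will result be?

Step 1: Global size = 48.
Step 2: compute() creates local size = 59 (shadow, not modification).
Step 3: After compute() returns, global size is unchanged. result = 48

The answer is 48.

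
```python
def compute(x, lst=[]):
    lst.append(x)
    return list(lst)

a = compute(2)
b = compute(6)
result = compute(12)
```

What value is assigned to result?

Step 1: Default list is shared. list() creates copies for return values.
Step 2: Internal list grows: [2] -> [2, 6] -> [2, 6, 12].
Step 3: result = [2, 6, 12]

The answer is [2, 6, 12].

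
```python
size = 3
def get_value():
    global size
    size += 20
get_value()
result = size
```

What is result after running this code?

Step 1: size = 3 globally.
Step 2: get_value() modifies global size: size += 20 = 23.
Step 3: result = 23

The answer is 23.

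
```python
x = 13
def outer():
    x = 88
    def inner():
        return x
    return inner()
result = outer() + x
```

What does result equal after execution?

Step 1: Global x = 13. outer() shadows with x = 88.
Step 2: inner() returns enclosing x = 88. outer() = 88.
Step 3: result = 88 + global x (13) = 101

The answer is 101.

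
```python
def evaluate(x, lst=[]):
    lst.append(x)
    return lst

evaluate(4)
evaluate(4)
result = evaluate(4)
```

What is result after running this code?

Step 1: Mutable default argument gotcha! The list [] is created once.
Step 2: Each call appends to the SAME list: [4], [4, 4], [4, 4, 4].
Step 3: result = [4, 4, 4]

The answer is [4, 4, 4].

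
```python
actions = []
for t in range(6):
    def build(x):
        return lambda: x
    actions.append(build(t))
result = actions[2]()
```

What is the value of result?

Step 1: build(t) creates a new scope capturing x = t at call time.
Step 2: actions[2] = build(2), so its lambda captures x = 2.
Step 3: result = 2 (closure factory fixes late binding)

The answer is 2.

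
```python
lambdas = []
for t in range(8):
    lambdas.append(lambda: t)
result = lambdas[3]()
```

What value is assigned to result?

Step 1: The loop creates 8 lambdas, all referencing the same variable t.
Step 2: After the loop, t = 7 (final value).
Step 3: lambdas[3]() looks up t at call time and finds 7. This is the late binding gotcha. result = 7

The answer is 7.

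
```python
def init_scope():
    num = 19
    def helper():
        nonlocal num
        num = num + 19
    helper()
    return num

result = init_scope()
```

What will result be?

Step 1: init_scope() sets num = 19.
Step 2: helper() uses nonlocal to modify num in init_scope's scope: num = 19 + 19 = 38.
Step 3: init_scope() returns the modified num = 38

The answer is 38.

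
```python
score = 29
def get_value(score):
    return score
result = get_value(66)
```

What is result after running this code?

Step 1: Global score = 29.
Step 2: get_value(66) takes parameter score = 66, which shadows the global.
Step 3: result = 66

The answer is 66.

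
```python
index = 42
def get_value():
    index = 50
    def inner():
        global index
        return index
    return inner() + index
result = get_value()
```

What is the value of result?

Step 1: Global index = 42. get_value() shadows with local index = 50.
Step 2: inner() uses global keyword, so inner() returns global index = 42.
Step 3: get_value() returns 42 + 50 = 92

The answer is 92.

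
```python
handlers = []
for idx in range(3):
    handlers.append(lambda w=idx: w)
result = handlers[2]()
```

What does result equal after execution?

Step 1: Default argument w=idx captures idx's value at each iteration.
Step 2: handlers[2] captured w = 2 when idx was 2.
Step 3: result = 2

The answer is 2.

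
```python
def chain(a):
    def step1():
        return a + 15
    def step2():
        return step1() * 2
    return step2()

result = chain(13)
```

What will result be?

Step 1: chain(13) captures a = 13.
Step 2: step2() calls step1() which returns 13 + 15 = 28.
Step 3: step2() returns 28 * 2 = 56

The answer is 56.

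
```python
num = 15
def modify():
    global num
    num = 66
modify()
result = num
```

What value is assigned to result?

Step 1: num = 15 globally.
Step 2: modify() declares global num and sets it to 66.
Step 3: After modify(), global num = 66. result = 66

The answer is 66.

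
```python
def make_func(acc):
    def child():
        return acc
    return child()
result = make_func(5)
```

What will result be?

Step 1: make_func(5) binds parameter acc = 5.
Step 2: child() looks up acc in enclosing scope and finds the parameter acc = 5.
Step 3: result = 5

The answer is 5.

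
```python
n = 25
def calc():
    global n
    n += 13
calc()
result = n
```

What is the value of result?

Step 1: n = 25 globally.
Step 2: calc() modifies global n: n += 13 = 38.
Step 3: result = 38

The answer is 38.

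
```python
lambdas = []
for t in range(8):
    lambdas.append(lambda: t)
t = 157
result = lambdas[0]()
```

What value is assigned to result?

Step 1: Lambdas capture the variable t by reference, not by value.
Step 2: After the loop, t is reassigned to 157.
Step 3: lambdas[0]() looks up the current t = 157. result = 157

The answer is 157.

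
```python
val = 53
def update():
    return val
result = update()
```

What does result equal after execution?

Step 1: val = 53 is defined in the global scope.
Step 2: update() looks up val. No local val exists, so Python checks the global scope via LEGB rule and finds val = 53.
Step 3: result = 53

The answer is 53.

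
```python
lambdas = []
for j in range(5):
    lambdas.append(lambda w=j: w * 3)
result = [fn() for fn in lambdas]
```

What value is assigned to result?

Step 1: Default arg w=j captures j at each iteration.
Step 2: lambdas[k] has w defaulting to k, returns k * 3.
Step 3: result = [0, 3, 6, 9, 12]

The answer is [0, 3, 6, 9, 12].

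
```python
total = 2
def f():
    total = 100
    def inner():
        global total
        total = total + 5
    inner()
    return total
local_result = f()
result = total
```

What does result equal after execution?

Step 1: Global total = 2. f() creates local total = 100.
Step 2: inner() declares global total and adds 5: global total = 2 + 5 = 7.
Step 3: f() returns its local total = 100 (unaffected by inner).
Step 4: result = global total = 7

The answer is 7.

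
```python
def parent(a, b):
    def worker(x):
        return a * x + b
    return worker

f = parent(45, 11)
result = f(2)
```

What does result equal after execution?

Step 1: parent(45, 11) captures a = 45, b = 11.
Step 2: f(2) computes 45 * 2 + 11 = 101.
Step 3: result = 101

The answer is 101.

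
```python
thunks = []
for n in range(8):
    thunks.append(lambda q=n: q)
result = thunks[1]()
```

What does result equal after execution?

Step 1: Default argument q=n captures n's value at each iteration.
Step 2: thunks[1] captured q = 1 when n was 1.
Step 3: result = 1

The answer is 1.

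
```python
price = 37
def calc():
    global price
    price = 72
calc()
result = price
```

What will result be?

Step 1: price = 37 globally.
Step 2: calc() declares global price and sets it to 72.
Step 3: After calc(), global price = 72. result = 72

The answer is 72.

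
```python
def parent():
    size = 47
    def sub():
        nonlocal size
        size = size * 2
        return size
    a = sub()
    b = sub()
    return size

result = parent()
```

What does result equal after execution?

Step 1: size starts at 47.
Step 2: First sub(): size = 47 * 2 = 94.
Step 3: Second sub(): size = 94 * 2 = 188.
Step 4: result = 188

The answer is 188.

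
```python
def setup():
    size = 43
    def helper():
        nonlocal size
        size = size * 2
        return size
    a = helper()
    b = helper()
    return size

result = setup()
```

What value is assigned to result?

Step 1: size starts at 43.
Step 2: First helper(): size = 43 * 2 = 86.
Step 3: Second helper(): size = 86 * 2 = 172.
Step 4: result = 172

The answer is 172.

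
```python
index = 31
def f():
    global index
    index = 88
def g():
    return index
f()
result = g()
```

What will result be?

Step 1: index = 31.
Step 2: f() sets global index = 88.
Step 3: g() reads global index = 88. result = 88

The answer is 88.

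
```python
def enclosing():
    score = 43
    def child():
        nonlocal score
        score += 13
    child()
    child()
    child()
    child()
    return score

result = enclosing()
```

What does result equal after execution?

Step 1: score starts at 43.
Step 2: child() is called 4 times, each adding 13.
Step 3: score = 43 + 13 * 4 = 95

The answer is 95.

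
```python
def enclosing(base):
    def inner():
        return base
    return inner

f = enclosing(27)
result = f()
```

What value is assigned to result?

Step 1: enclosing(27) creates closure capturing base = 27.
Step 2: f() returns the captured base = 27.
Step 3: result = 27

The answer is 27.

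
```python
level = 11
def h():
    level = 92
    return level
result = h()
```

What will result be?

Step 1: Global level = 11.
Step 2: h() creates local level = 92, shadowing the global.
Step 3: Returns local level = 92. result = 92

The answer is 92.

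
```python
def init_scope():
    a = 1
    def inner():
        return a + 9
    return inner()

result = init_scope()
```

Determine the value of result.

Step 1: init_scope() defines a = 1.
Step 2: inner() reads a = 1 from enclosing scope, returns 1 + 9 = 10.
Step 3: result = 10

The answer is 10.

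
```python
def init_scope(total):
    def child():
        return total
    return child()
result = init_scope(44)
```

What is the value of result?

Step 1: init_scope(44) binds parameter total = 44.
Step 2: child() looks up total in enclosing scope and finds the parameter total = 44.
Step 3: result = 44

The answer is 44.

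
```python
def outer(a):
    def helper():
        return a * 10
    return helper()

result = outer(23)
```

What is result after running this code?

Step 1: outer(23) binds parameter a = 23.
Step 2: helper() accesses a = 23 from enclosing scope.
Step 3: result = 23 * 10 = 230

The answer is 230.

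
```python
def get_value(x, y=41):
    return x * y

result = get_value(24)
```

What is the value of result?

Step 1: get_value(24) uses default y = 41.
Step 2: Returns 24 * 41 = 984.
Step 3: result = 984

The answer is 984.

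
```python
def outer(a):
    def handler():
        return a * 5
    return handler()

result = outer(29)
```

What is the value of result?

Step 1: outer(29) binds parameter a = 29.
Step 2: handler() accesses a = 29 from enclosing scope.
Step 3: result = 29 * 5 = 145

The answer is 145.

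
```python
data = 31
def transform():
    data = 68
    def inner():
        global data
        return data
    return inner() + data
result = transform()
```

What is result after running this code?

Step 1: Global data = 31. transform() shadows with local data = 68.
Step 2: inner() uses global keyword, so inner() returns global data = 31.
Step 3: transform() returns 31 + 68 = 99

The answer is 99.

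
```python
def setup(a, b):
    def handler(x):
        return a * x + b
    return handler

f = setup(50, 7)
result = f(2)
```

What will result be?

Step 1: setup(50, 7) captures a = 50, b = 7.
Step 2: f(2) computes 50 * 2 + 7 = 107.
Step 3: result = 107

The answer is 107.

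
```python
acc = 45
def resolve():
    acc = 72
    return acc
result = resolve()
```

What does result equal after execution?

Step 1: Global acc = 45.
Step 2: resolve() creates local acc = 72, shadowing the global.
Step 3: Returns local acc = 72. result = 72

The answer is 72.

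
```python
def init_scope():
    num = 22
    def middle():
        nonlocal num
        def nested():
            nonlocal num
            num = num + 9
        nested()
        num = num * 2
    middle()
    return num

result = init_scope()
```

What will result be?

Step 1: num = 22.
Step 2: nested() adds 9: num = 22 + 9 = 31.
Step 3: middle() doubles: num = 31 * 2 = 62.
Step 4: result = 62

The answer is 62.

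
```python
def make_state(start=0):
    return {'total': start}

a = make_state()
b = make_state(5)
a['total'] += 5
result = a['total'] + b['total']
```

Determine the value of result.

Step 1: make_state() returns a new dict each call (immutable default 0).
Step 2: a = {'total': 0}, b = {'total': 5}.
Step 3: a['total'] += 5 = 5. result = 5 + 5 = 10

The answer is 10.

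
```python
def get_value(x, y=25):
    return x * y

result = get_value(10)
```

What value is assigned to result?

Step 1: get_value(10) uses default y = 25.
Step 2: Returns 10 * 25 = 250.
Step 3: result = 250

The answer is 250.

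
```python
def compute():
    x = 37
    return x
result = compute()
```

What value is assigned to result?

Step 1: compute() defines x = 37 in its local scope.
Step 2: return x finds the local variable x = 37.
Step 3: result = 37

The answer is 37.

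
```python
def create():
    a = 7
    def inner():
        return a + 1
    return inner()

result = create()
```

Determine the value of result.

Step 1: create() defines a = 7.
Step 2: inner() reads a = 7 from enclosing scope, returns 7 + 1 = 8.
Step 3: result = 8

The answer is 8.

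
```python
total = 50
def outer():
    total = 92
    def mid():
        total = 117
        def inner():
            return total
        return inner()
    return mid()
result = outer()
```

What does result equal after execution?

Step 1: Three levels of shadowing: global 50, outer 92, mid 117.
Step 2: inner() finds total = 117 in enclosing mid() scope.
Step 3: result = 117

The answer is 117.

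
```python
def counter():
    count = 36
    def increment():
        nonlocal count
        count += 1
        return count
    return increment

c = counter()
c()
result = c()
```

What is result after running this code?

Step 1: counter() creates closure with count = 36.
Step 2: Each c() call increments count via nonlocal. After 2 calls: 36 + 2 = 38.
Step 3: result = 38

The answer is 38.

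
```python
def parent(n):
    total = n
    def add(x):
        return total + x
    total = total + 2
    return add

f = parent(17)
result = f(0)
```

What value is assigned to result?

Step 1: parent(17) sets total = 17, then total = 17 + 2 = 19.
Step 2: Closures capture by reference, so add sees total = 19.
Step 3: f(0) returns 19 + 0 = 19

The answer is 19.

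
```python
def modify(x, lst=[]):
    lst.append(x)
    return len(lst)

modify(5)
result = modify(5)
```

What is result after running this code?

Step 1: Mutable default list persists between calls.
Step 2: First call: lst = [5], len = 1. Second call: lst = [5, 5], len = 2.
Step 3: result = 2

The answer is 2.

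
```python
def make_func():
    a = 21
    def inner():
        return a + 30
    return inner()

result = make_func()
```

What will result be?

Step 1: make_func() defines a = 21.
Step 2: inner() reads a = 21 from enclosing scope, returns 21 + 30 = 51.
Step 3: result = 51

The answer is 51.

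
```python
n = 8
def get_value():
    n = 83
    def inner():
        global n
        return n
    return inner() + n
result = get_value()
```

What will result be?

Step 1: Global n = 8. get_value() shadows with local n = 83.
Step 2: inner() uses global keyword, so inner() returns global n = 8.
Step 3: get_value() returns 8 + 83 = 91

The answer is 91.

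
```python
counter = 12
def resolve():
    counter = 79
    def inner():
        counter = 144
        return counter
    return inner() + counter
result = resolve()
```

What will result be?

Step 1: resolve() has local counter = 79. inner() has local counter = 144.
Step 2: inner() returns its local counter = 144.
Step 3: resolve() returns 144 + its own counter (79) = 223

The answer is 223.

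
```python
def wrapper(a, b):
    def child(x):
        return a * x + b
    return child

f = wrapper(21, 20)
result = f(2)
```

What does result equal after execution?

Step 1: wrapper(21, 20) captures a = 21, b = 20.
Step 2: f(2) computes 21 * 2 + 20 = 62.
Step 3: result = 62

The answer is 62.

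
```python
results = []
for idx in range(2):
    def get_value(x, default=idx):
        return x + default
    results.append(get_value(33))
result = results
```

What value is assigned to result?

Step 1: Default argument default=idx is evaluated at function definition time.
Step 2: Each iteration creates get_value with default = current idx value.
Step 3: get_value(33) returns 33 + default. results = [33, 34]

The answer is [33, 34].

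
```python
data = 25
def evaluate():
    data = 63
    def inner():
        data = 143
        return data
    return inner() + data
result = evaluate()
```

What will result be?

Step 1: evaluate() has local data = 63. inner() has local data = 143.
Step 2: inner() returns its local data = 143.
Step 3: evaluate() returns 143 + its own data (63) = 206

The answer is 206.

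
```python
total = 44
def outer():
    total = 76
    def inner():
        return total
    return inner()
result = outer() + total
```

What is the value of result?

Step 1: Global total = 44. outer() shadows with total = 76.
Step 2: inner() returns enclosing total = 76. outer() = 76.
Step 3: result = 76 + global total (44) = 120

The answer is 120.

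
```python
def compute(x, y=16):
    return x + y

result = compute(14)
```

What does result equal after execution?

Step 1: compute(14) uses default y = 16.
Step 2: Returns 14 + 16 = 30.
Step 3: result = 30

The answer is 30.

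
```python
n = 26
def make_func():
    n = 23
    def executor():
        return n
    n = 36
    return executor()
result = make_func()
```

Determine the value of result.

Step 1: make_func() sets n = 23, then later n = 36.
Step 2: executor() is called after n is reassigned to 36. Closures capture variables by reference, not by value.
Step 3: result = 36

The answer is 36.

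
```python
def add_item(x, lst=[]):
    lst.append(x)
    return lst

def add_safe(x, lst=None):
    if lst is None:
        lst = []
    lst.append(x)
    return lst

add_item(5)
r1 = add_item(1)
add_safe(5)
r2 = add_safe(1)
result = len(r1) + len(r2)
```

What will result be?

Step 1: add_item shares mutable default: after 2 calls, lst = [5, 1], len = 2.
Step 2: add_safe creates fresh list each time: r2 = [1], len = 1.
Step 3: result = 2 + 1 = 3

The answer is 3.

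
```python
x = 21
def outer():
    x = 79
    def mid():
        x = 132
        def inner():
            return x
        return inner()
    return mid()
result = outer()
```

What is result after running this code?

Step 1: Three levels of shadowing: global 21, outer 79, mid 132.
Step 2: inner() finds x = 132 in enclosing mid() scope.
Step 3: result = 132

The answer is 132.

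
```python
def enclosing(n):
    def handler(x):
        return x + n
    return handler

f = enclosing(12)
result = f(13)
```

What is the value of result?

Step 1: enclosing(12) creates a closure that captures n = 12.
Step 2: f(13) calls the closure with x = 13, returning 13 + 12 = 25.
Step 3: result = 25

The answer is 25.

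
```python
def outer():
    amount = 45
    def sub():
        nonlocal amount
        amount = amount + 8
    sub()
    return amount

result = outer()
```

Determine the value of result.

Step 1: outer() sets amount = 45.
Step 2: sub() uses nonlocal to modify amount in outer's scope: amount = 45 + 8 = 53.
Step 3: outer() returns the modified amount = 53

The answer is 53.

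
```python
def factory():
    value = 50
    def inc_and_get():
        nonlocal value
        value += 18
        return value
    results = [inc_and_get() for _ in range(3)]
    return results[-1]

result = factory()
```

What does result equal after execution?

Step 1: value = 50.
Step 2: Three calls to inc_and_get(), each adding 18.
Step 3: Last value = 50 + 18 * 3 = 104

The answer is 104.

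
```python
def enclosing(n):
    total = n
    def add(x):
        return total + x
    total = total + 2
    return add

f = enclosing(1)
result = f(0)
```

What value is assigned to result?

Step 1: enclosing(1) sets total = 1, then total = 1 + 2 = 3.
Step 2: Closures capture by reference, so add sees total = 3.
Step 3: f(0) returns 3 + 0 = 3

The answer is 3.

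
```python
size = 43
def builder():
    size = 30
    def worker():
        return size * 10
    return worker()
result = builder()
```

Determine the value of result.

Step 1: builder() shadows global size with size = 30.
Step 2: worker() finds size = 30 in enclosing scope, computes 30 * 10 = 300.
Step 3: result = 300

The answer is 300.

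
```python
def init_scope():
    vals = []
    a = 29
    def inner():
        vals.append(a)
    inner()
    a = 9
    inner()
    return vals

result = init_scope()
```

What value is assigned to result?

Step 1: a = 29. inner() appends current a to vals.
Step 2: First inner(): appends 29. Then a = 9.
Step 3: Second inner(): appends 9 (closure sees updated a). result = [29, 9]

The answer is [29, 9].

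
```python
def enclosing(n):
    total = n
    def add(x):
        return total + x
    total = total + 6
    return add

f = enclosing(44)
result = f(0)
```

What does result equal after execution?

Step 1: enclosing(44) sets total = 44, then total = 44 + 6 = 50.
Step 2: Closures capture by reference, so add sees total = 50.
Step 3: f(0) returns 50 + 0 = 50

The answer is 50.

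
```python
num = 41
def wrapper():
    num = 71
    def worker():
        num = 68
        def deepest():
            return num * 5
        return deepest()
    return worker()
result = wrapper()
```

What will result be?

Step 1: deepest() looks up num through LEGB: not local, finds num = 68 in enclosing worker().
Step 2: Returns 68 * 5 = 340.
Step 3: result = 340

The answer is 340.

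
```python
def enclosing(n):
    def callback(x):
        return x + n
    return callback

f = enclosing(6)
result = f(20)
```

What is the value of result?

Step 1: enclosing(6) creates a closure that captures n = 6.
Step 2: f(20) calls the closure with x = 20, returning 20 + 6 = 26.
Step 3: result = 26

The answer is 26.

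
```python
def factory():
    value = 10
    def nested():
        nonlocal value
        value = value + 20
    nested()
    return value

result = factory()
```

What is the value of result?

Step 1: factory() sets value = 10.
Step 2: nested() uses nonlocal to modify value in factory's scope: value = 10 + 20 = 30.
Step 3: factory() returns the modified value = 30

The answer is 30.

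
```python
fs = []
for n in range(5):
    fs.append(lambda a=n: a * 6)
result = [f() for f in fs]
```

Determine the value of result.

Step 1: Default arg a=n captures n at each iteration.
Step 2: fs[k] has a defaulting to k, returns k * 6.
Step 3: result = [0, 6, 12, 18, 24]

The answer is [0, 6, 12, 18, 24].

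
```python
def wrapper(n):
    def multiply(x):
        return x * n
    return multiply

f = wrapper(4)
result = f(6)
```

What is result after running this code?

Step 1: wrapper(4) returns multiply closure with n = 4.
Step 2: f(6) computes 6 * 4 = 24.
Step 3: result = 24

The answer is 24.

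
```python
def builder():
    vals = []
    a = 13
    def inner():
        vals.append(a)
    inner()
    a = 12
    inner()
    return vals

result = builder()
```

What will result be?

Step 1: a = 13. inner() appends current a to vals.
Step 2: First inner(): appends 13. Then a = 12.
Step 3: Second inner(): appends 12 (closure sees updated a). result = [13, 12]

The answer is [13, 12].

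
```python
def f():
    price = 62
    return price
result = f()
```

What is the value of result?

Step 1: f() defines price = 62 in its local scope.
Step 2: return price finds the local variable price = 62.
Step 3: result = 62

The answer is 62.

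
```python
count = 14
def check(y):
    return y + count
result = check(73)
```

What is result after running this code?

Step 1: count = 14 is defined globally.
Step 2: check(73) uses parameter y = 73 and looks up count from global scope = 14.
Step 3: result = 73 + 14 = 87

The answer is 87.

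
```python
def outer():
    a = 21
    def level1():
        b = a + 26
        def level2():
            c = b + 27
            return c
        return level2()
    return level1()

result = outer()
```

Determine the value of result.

Step 1: a = 21. b = a + 26 = 47.
Step 2: c = b + 27 = 47 + 27 = 74.
Step 3: result = 74

The answer is 74.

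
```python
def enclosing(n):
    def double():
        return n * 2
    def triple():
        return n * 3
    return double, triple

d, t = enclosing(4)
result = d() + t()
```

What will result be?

Step 1: Both closures capture the same n = 4.
Step 2: d() = 4 * 2 = 8, t() = 4 * 3 = 12.
Step 3: result = 8 + 12 = 20

The answer is 20.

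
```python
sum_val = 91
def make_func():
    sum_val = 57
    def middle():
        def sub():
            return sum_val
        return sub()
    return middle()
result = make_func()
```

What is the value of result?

Step 1: make_func() defines sum_val = 57. middle() and sub() have no local sum_val.
Step 2: sub() checks local (none), enclosing middle() (none), enclosing make_func() and finds sum_val = 57.
Step 3: result = 57

The answer is 57.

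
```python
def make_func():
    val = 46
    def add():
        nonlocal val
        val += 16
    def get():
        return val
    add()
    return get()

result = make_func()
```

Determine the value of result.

Step 1: val = 46. add() modifies it via nonlocal, get() reads it.
Step 2: add() makes val = 46 + 16 = 62.
Step 3: get() returns 62. result = 62

The answer is 62.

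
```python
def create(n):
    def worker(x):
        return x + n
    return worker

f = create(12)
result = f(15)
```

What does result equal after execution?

Step 1: create(12) creates a closure that captures n = 12.
Step 2: f(15) calls the closure with x = 15, returning 15 + 12 = 27.
Step 3: result = 27

The answer is 27.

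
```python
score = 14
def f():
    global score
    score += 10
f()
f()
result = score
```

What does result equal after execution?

Step 1: score = 14.
Step 2: First f(): score = 14 + 10 = 24.
Step 3: Second f(): score = 24 + 10 = 34. result = 34

The answer is 34.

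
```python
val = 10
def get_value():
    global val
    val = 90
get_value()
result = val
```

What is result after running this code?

Step 1: val = 10 globally.
Step 2: get_value() declares global val and sets it to 90.
Step 3: After get_value(), global val = 90. result = 90

The answer is 90.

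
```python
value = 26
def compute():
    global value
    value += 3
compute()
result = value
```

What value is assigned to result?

Step 1: value = 26 globally.
Step 2: compute() modifies global value: value += 3 = 29.
Step 3: result = 29

The answer is 29.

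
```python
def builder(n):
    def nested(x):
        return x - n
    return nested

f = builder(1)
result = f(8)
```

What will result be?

Step 1: builder(1) creates a closure capturing n = 1.
Step 2: f(8) computes 8 - 1 = 7.
Step 3: result = 7

The answer is 7.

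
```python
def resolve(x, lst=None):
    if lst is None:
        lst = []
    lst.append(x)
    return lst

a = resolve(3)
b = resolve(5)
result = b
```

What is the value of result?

Step 1: None default with guard creates a NEW list each call.
Step 2: a = [3] (fresh list). b = [5] (another fresh list).
Step 3: result = [5] (this is the fix for mutable default)

The answer is [5].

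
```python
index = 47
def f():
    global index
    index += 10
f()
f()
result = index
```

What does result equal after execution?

Step 1: index = 47.
Step 2: First f(): index = 47 + 10 = 57.
Step 3: Second f(): index = 57 + 10 = 67. result = 67

The answer is 67.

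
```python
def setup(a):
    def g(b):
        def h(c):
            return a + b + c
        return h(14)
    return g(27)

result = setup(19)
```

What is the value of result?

Step 1: a = 19, b = 27, c = 14 across three nested scopes.
Step 2: h() accesses all three via LEGB rule.
Step 3: result = 19 + 27 + 14 = 60

The answer is 60.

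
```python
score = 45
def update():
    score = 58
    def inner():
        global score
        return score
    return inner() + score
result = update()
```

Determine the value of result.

Step 1: Global score = 45. update() shadows with local score = 58.
Step 2: inner() uses global keyword, so inner() returns global score = 45.
Step 3: update() returns 45 + 58 = 103

The answer is 103.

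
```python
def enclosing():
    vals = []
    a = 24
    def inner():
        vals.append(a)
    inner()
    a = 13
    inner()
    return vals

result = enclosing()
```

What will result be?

Step 1: a = 24. inner() appends current a to vals.
Step 2: First inner(): appends 24. Then a = 13.
Step 3: Second inner(): appends 13 (closure sees updated a). result = [24, 13]

The answer is [24, 13].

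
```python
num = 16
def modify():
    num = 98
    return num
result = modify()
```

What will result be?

Step 1: Global num = 16.
Step 2: modify() creates local num = 98, shadowing the global.
Step 3: Returns local num = 98. result = 98

The answer is 98.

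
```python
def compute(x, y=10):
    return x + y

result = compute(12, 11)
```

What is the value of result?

Step 1: compute(12, 11) overrides default y with 11.
Step 2: Returns 12 + 11 = 23.
Step 3: result = 23

The answer is 23.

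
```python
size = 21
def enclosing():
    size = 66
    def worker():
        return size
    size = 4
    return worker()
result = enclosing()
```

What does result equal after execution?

Step 1: enclosing() sets size = 66, then later size = 4.
Step 2: worker() is called after size is reassigned to 4. Closures capture variables by reference, not by value.
Step 3: result = 4

The answer is 4.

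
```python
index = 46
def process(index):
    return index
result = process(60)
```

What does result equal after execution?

Step 1: Global index = 46.
Step 2: process(60) takes parameter index = 60, which shadows the global.
Step 3: result = 60

The answer is 60.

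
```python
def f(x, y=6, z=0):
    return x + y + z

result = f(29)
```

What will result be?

Step 1: f(29) uses defaults y = 6, z = 0.
Step 2: Returns 29 + 6 + 0 = 35.
Step 3: result = 35

The answer is 35.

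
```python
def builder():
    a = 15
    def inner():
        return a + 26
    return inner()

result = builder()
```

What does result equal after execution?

Step 1: builder() defines a = 15.
Step 2: inner() reads a = 15 from enclosing scope, returns 15 + 26 = 41.
Step 3: result = 41

The answer is 41.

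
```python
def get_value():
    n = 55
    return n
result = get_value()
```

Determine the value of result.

Step 1: get_value() defines n = 55 in its local scope.
Step 2: return n finds the local variable n = 55.
Step 3: result = 55

The answer is 55.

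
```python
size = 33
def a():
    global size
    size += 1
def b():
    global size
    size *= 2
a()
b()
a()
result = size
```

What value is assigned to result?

Step 1: size = 33.
Step 2: a(): size = 33 + 1 = 34.
Step 3: b(): size = 34 * 2 = 68.
Step 4: a(): size = 68 + 1 = 69

The answer is 69.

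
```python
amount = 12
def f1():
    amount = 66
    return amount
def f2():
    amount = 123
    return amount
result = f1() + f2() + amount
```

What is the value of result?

Step 1: Each function shadows global amount with its own local.
Step 2: f1() returns 66, f2() returns 123.
Step 3: Global amount = 12 is unchanged. result = 66 + 123 + 12 = 201

The answer is 201.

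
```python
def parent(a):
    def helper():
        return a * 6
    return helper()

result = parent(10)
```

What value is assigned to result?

Step 1: parent(10) binds parameter a = 10.
Step 2: helper() accesses a = 10 from enclosing scope.
Step 3: result = 10 * 6 = 60

The answer is 60.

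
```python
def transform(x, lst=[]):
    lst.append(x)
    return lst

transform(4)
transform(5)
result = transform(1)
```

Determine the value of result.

Step 1: Mutable default argument gotcha! The list [] is created once.
Step 2: Each call appends to the SAME list: [4], [4, 5], [4, 5, 1].
Step 3: result = [4, 5, 1]

The answer is [4, 5, 1].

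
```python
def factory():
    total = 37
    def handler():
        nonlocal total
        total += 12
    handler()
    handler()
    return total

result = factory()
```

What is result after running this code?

Step 1: total starts at 37.
Step 2: handler() is called 2 times, each adding 12.
Step 3: total = 37 + 12 * 2 = 61

The answer is 61.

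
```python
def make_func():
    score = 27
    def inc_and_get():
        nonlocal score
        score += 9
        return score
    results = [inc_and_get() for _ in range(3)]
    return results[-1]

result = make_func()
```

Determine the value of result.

Step 1: score = 27.
Step 2: Three calls to inc_and_get(), each adding 9.
Step 3: Last value = 27 + 9 * 3 = 54

The answer is 54.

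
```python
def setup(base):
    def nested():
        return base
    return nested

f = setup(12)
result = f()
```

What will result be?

Step 1: setup(12) creates closure capturing base = 12.
Step 2: f() returns the captured base = 12.
Step 3: result = 12

The answer is 12.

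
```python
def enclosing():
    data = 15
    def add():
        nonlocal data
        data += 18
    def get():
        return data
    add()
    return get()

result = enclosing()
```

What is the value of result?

Step 1: data = 15. add() modifies it via nonlocal, get() reads it.
Step 2: add() makes data = 15 + 18 = 33.
Step 3: get() returns 33. result = 33

The answer is 33.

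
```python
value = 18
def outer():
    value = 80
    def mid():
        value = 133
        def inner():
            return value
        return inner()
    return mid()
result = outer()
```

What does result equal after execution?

Step 1: Three levels of shadowing: global 18, outer 80, mid 133.
Step 2: inner() finds value = 133 in enclosing mid() scope.
Step 3: result = 133

The answer is 133.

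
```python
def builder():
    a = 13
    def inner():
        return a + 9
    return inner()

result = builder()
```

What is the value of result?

Step 1: builder() defines a = 13.
Step 2: inner() reads a = 13 from enclosing scope, returns 13 + 9 = 22.
Step 3: result = 22

The answer is 22.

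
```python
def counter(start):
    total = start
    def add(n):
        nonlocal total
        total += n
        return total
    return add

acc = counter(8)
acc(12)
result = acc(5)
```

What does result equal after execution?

Step 1: counter(8) creates closure with total = 8.
Step 2: First acc(12): total = 8 + 12 = 20.
Step 3: Second acc(5): total = 20 + 5 = 25. result = 25

The answer is 25.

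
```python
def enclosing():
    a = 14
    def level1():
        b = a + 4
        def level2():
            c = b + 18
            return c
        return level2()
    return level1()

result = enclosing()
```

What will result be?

Step 1: a = 14. b = a + 4 = 18.
Step 2: c = b + 18 = 18 + 18 = 36.
Step 3: result = 36

The answer is 36.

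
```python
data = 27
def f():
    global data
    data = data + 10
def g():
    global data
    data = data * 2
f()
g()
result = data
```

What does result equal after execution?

Step 1: data = 27.
Step 2: f() adds 10: data = 27 + 10 = 37.
Step 3: g() doubles: data = 37 * 2 = 74.
Step 4: result = 74

The answer is 74.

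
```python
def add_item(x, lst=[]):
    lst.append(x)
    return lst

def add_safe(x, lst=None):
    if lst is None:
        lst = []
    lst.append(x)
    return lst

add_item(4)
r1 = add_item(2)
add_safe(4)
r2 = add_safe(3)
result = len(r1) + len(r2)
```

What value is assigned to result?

Step 1: add_item shares mutable default: after 2 calls, lst = [4, 2], len = 2.
Step 2: add_safe creates fresh list each time: r2 = [3], len = 1.
Step 3: result = 2 + 1 = 3

The answer is 3.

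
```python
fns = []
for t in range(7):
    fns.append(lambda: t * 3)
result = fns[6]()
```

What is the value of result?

Step 1: All lambdas reference the same variable t (late binding).
Step 2: After the loop, t = 6. Every lambda returns t * 3.
Step 3: fns[6]() = 6 * 3 = 18

The answer is 18.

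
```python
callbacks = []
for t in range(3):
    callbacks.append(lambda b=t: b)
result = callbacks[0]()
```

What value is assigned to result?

Step 1: Default argument b=t captures t's value at each iteration.
Step 2: callbacks[0] captured b = 0 when t was 0.
Step 3: result = 0

The answer is 0.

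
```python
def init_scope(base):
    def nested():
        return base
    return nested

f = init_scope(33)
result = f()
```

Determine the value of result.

Step 1: init_scope(33) creates closure capturing base = 33.
Step 2: f() returns the captured base = 33.
Step 3: result = 33

The answer is 33.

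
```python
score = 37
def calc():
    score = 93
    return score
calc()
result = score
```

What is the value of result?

Step 1: score = 37 globally.
Step 2: calc() creates a LOCAL score = 93 (no global keyword!).
Step 3: The global score is unchanged. result = 37

The answer is 37.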